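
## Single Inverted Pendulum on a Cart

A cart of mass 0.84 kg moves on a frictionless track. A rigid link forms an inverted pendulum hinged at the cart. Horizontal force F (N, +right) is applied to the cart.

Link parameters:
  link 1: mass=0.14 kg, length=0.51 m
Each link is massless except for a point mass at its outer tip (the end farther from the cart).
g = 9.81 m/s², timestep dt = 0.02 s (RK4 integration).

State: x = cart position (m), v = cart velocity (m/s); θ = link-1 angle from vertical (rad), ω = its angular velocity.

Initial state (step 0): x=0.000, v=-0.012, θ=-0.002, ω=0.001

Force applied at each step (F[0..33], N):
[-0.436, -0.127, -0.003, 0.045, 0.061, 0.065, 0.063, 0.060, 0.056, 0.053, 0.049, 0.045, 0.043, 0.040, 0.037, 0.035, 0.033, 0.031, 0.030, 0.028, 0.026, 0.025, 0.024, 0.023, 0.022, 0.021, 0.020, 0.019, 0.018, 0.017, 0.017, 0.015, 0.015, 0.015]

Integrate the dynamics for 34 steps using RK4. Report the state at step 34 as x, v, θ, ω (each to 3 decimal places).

Answer: x=-0.008, v=-0.002, θ=0.001, ω=-0.002

Derivation:
apply F[0]=-0.436 → step 1: x=-0.000, v=-0.022, θ=-0.002, ω=0.020
apply F[1]=-0.127 → step 2: x=-0.001, v=-0.025, θ=-0.001, ω=0.026
apply F[2]=-0.003 → step 3: x=-0.001, v=-0.025, θ=-0.001, ω=0.025
apply F[3]=+0.045 → step 4: x=-0.002, v=-0.024, θ=-0.000, ω=0.023
apply F[4]=+0.061 → step 5: x=-0.002, v=-0.023, θ=0.000, ω=0.020
apply F[5]=+0.065 → step 6: x=-0.003, v=-0.021, θ=0.000, ω=0.017
apply F[6]=+0.063 → step 7: x=-0.003, v=-0.020, θ=0.001, ω=0.015
apply F[7]=+0.060 → step 8: x=-0.004, v=-0.018, θ=0.001, ω=0.012
apply F[8]=+0.056 → step 9: x=-0.004, v=-0.017, θ=0.001, ω=0.010
apply F[9]=+0.053 → step 10: x=-0.004, v=-0.016, θ=0.001, ω=0.008
apply F[10]=+0.049 → step 11: x=-0.005, v=-0.015, θ=0.002, ω=0.007
apply F[11]=+0.045 → step 12: x=-0.005, v=-0.014, θ=0.002, ω=0.005
apply F[12]=+0.043 → step 13: x=-0.005, v=-0.013, θ=0.002, ω=0.004
apply F[13]=+0.040 → step 14: x=-0.005, v=-0.012, θ=0.002, ω=0.003
apply F[14]=+0.037 → step 15: x=-0.006, v=-0.011, θ=0.002, ω=0.002
apply F[15]=+0.035 → step 16: x=-0.006, v=-0.010, θ=0.002, ω=0.001
apply F[16]=+0.033 → step 17: x=-0.006, v=-0.010, θ=0.002, ω=0.001
apply F[17]=+0.031 → step 18: x=-0.006, v=-0.009, θ=0.002, ω=0.000
apply F[18]=+0.030 → step 19: x=-0.006, v=-0.008, θ=0.002, ω=-0.000
apply F[19]=+0.028 → step 20: x=-0.006, v=-0.008, θ=0.002, ω=-0.001
apply F[20]=+0.026 → step 21: x=-0.007, v=-0.007, θ=0.002, ω=-0.001
apply F[21]=+0.025 → step 22: x=-0.007, v=-0.007, θ=0.002, ω=-0.001
apply F[22]=+0.024 → step 23: x=-0.007, v=-0.006, θ=0.002, ω=-0.001
apply F[23]=+0.023 → step 24: x=-0.007, v=-0.006, θ=0.002, ω=-0.002
apply F[24]=+0.022 → step 25: x=-0.007, v=-0.005, θ=0.002, ω=-0.002
apply F[25]=+0.021 → step 26: x=-0.007, v=-0.005, θ=0.002, ω=-0.002
apply F[26]=+0.020 → step 27: x=-0.007, v=-0.004, θ=0.002, ω=-0.002
apply F[27]=+0.019 → step 28: x=-0.007, v=-0.004, θ=0.002, ω=-0.002
apply F[28]=+0.018 → step 29: x=-0.007, v=-0.003, θ=0.002, ω=-0.002
apply F[29]=+0.017 → step 30: x=-0.008, v=-0.003, θ=0.002, ω=-0.002
apply F[30]=+0.017 → step 31: x=-0.008, v=-0.003, θ=0.002, ω=-0.002
apply F[31]=+0.015 → step 32: x=-0.008, v=-0.002, θ=0.002, ω=-0.002
apply F[32]=+0.015 → step 33: x=-0.008, v=-0.002, θ=0.002, ω=-0.002
apply F[33]=+0.015 → step 34: x=-0.008, v=-0.002, θ=0.001, ω=-0.002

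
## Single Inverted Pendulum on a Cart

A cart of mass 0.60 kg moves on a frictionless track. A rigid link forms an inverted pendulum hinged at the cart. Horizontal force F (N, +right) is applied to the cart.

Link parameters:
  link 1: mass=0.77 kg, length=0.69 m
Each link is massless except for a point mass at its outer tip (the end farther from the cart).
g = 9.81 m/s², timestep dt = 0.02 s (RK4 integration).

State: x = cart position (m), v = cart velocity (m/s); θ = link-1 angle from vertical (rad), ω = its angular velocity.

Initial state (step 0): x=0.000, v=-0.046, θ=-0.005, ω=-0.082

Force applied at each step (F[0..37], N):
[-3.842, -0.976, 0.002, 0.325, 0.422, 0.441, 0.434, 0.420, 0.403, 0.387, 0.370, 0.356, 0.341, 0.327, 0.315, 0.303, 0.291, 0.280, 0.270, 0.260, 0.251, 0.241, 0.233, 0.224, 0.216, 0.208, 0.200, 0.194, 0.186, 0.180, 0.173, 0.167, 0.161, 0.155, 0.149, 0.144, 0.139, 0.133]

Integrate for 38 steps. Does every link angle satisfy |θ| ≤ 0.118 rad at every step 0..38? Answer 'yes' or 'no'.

Answer: yes

Derivation:
apply F[0]=-3.842 → step 1: x=-0.002, v=-0.173, θ=-0.005, ω=0.100
apply F[1]=-0.976 → step 2: x=-0.006, v=-0.204, θ=-0.002, ω=0.145
apply F[2]=+0.002 → step 3: x=-0.010, v=-0.204, θ=0.001, ω=0.144
apply F[3]=+0.325 → step 4: x=-0.014, v=-0.194, θ=0.003, ω=0.130
apply F[4]=+0.422 → step 5: x=-0.018, v=-0.181, θ=0.006, ω=0.112
apply F[5]=+0.441 → step 6: x=-0.021, v=-0.168, θ=0.008, ω=0.095
apply F[6]=+0.434 → step 7: x=-0.024, v=-0.155, θ=0.010, ω=0.080
apply F[7]=+0.420 → step 8: x=-0.027, v=-0.144, θ=0.011, ω=0.066
apply F[8]=+0.403 → step 9: x=-0.030, v=-0.134, θ=0.012, ω=0.055
apply F[9]=+0.387 → step 10: x=-0.033, v=-0.124, θ=0.013, ω=0.044
apply F[10]=+0.370 → step 11: x=-0.035, v=-0.115, θ=0.014, ω=0.035
apply F[11]=+0.356 → step 12: x=-0.037, v=-0.107, θ=0.015, ω=0.027
apply F[12]=+0.341 → step 13: x=-0.039, v=-0.099, θ=0.015, ω=0.020
apply F[13]=+0.327 → step 14: x=-0.041, v=-0.092, θ=0.015, ω=0.014
apply F[14]=+0.315 → step 15: x=-0.043, v=-0.085, θ=0.016, ω=0.009
apply F[15]=+0.303 → step 16: x=-0.045, v=-0.079, θ=0.016, ω=0.005
apply F[16]=+0.291 → step 17: x=-0.046, v=-0.074, θ=0.016, ω=0.001
apply F[17]=+0.280 → step 18: x=-0.048, v=-0.068, θ=0.016, ω=-0.002
apply F[18]=+0.270 → step 19: x=-0.049, v=-0.063, θ=0.016, ω=-0.005
apply F[19]=+0.260 → step 20: x=-0.050, v=-0.058, θ=0.016, ω=-0.007
apply F[20]=+0.251 → step 21: x=-0.051, v=-0.054, θ=0.015, ω=-0.010
apply F[21]=+0.241 → step 22: x=-0.052, v=-0.050, θ=0.015, ω=-0.011
apply F[22]=+0.233 → step 23: x=-0.053, v=-0.046, θ=0.015, ω=-0.013
apply F[23]=+0.224 → step 24: x=-0.054, v=-0.042, θ=0.015, ω=-0.014
apply F[24]=+0.216 → step 25: x=-0.055, v=-0.039, θ=0.014, ω=-0.015
apply F[25]=+0.208 → step 26: x=-0.056, v=-0.035, θ=0.014, ω=-0.016
apply F[26]=+0.200 → step 27: x=-0.057, v=-0.032, θ=0.014, ω=-0.016
apply F[27]=+0.194 → step 28: x=-0.057, v=-0.029, θ=0.014, ω=-0.017
apply F[28]=+0.186 → step 29: x=-0.058, v=-0.026, θ=0.013, ω=-0.017
apply F[29]=+0.180 → step 30: x=-0.058, v=-0.024, θ=0.013, ω=-0.017
apply F[30]=+0.173 → step 31: x=-0.059, v=-0.021, θ=0.012, ω=-0.017
apply F[31]=+0.167 → step 32: x=-0.059, v=-0.018, θ=0.012, ω=-0.017
apply F[32]=+0.161 → step 33: x=-0.059, v=-0.016, θ=0.012, ω=-0.017
apply F[33]=+0.155 → step 34: x=-0.060, v=-0.014, θ=0.011, ω=-0.017
apply F[34]=+0.149 → step 35: x=-0.060, v=-0.012, θ=0.011, ω=-0.017
apply F[35]=+0.144 → step 36: x=-0.060, v=-0.010, θ=0.011, ω=-0.017
apply F[36]=+0.139 → step 37: x=-0.060, v=-0.008, θ=0.010, ω=-0.017
apply F[37]=+0.133 → step 38: x=-0.060, v=-0.006, θ=0.010, ω=-0.017
Max |angle| over trajectory = 0.016 rad; bound = 0.118 → within bound.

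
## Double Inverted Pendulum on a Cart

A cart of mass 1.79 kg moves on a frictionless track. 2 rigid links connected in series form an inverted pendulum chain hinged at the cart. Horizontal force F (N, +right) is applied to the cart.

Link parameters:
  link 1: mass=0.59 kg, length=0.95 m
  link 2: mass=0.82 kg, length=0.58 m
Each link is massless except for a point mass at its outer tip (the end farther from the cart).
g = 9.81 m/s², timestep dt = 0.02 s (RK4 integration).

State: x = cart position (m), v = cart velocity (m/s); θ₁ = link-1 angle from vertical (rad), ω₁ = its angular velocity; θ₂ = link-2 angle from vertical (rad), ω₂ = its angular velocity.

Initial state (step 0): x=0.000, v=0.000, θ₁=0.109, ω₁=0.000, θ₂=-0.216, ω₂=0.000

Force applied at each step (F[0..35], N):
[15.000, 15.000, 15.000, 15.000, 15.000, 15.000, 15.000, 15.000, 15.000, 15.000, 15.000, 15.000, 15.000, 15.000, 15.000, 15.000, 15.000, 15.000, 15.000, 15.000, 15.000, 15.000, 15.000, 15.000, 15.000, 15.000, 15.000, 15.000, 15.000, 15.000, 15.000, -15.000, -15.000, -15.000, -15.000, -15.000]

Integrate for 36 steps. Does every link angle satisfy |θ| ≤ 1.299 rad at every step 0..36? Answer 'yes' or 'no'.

apply F[0]=+15.000 → step 1: x=0.002, v=0.152, θ₁=0.108, ω₁=-0.054, θ₂=-0.218, ω₂=-0.244
apply F[1]=+15.000 → step 2: x=0.006, v=0.304, θ₁=0.107, ω₁=-0.109, θ₂=-0.226, ω₂=-0.489
apply F[2]=+15.000 → step 3: x=0.014, v=0.456, θ₁=0.104, ω₁=-0.166, θ₂=-0.238, ω₂=-0.735
apply F[3]=+15.000 → step 4: x=0.024, v=0.610, θ₁=0.100, ω₁=-0.224, θ₂=-0.255, ω₂=-0.984
apply F[4]=+15.000 → step 5: x=0.038, v=0.764, θ₁=0.095, ω₁=-0.286, θ₂=-0.277, ω₂=-1.235
apply F[5]=+15.000 → step 6: x=0.055, v=0.920, θ₁=0.089, ω₁=-0.351, θ₂=-0.305, ω₂=-1.487
apply F[6]=+15.000 → step 7: x=0.075, v=1.077, θ₁=0.081, ω₁=-0.423, θ₂=-0.337, ω₂=-1.741
apply F[7]=+15.000 → step 8: x=0.098, v=1.236, θ₁=0.072, ω₁=-0.503, θ₂=-0.374, ω₂=-1.994
apply F[8]=+15.000 → step 9: x=0.124, v=1.396, θ₁=0.061, ω₁=-0.593, θ₂=-0.417, ω₂=-2.243
apply F[9]=+15.000 → step 10: x=0.154, v=1.559, θ₁=0.048, ω₁=-0.695, θ₂=-0.464, ω₂=-2.487
apply F[10]=+15.000 → step 11: x=0.187, v=1.723, θ₁=0.033, ω₁=-0.812, θ₂=-0.516, ω₂=-2.721
apply F[11]=+15.000 → step 12: x=0.223, v=1.888, θ₁=0.015, ω₁=-0.945, θ₂=-0.573, ω₂=-2.942
apply F[12]=+15.000 → step 13: x=0.262, v=2.055, θ₁=-0.005, ω₁=-1.099, θ₂=-0.634, ω₂=-3.146
apply F[13]=+15.000 → step 14: x=0.305, v=2.224, θ₁=-0.029, ω₁=-1.273, θ₂=-0.698, ω₂=-3.328
apply F[14]=+15.000 → step 15: x=0.351, v=2.393, θ₁=-0.056, ω₁=-1.470, θ₂=-0.767, ω₂=-3.484
apply F[15]=+15.000 → step 16: x=0.401, v=2.564, θ₁=-0.088, ω₁=-1.690, θ₂=-0.837, ω₂=-3.607
apply F[16]=+15.000 → step 17: x=0.454, v=2.734, θ₁=-0.124, ω₁=-1.934, θ₂=-0.911, ω₂=-3.693
apply F[17]=+15.000 → step 18: x=0.510, v=2.903, θ₁=-0.165, ω₁=-2.200, θ₂=-0.985, ω₂=-3.735
apply F[18]=+15.000 → step 19: x=0.570, v=3.070, θ₁=-0.212, ω₁=-2.487, θ₂=-1.060, ω₂=-3.724
apply F[19]=+15.000 → step 20: x=0.633, v=3.233, θ₁=-0.265, ω₁=-2.792, θ₂=-1.133, ω₂=-3.654
apply F[20]=+15.000 → step 21: x=0.699, v=3.391, θ₁=-0.324, ω₁=-3.113, θ₂=-1.205, ω₂=-3.516
apply F[21]=+15.000 → step 22: x=0.768, v=3.540, θ₁=-0.389, ω₁=-3.444, θ₂=-1.274, ω₂=-3.304
apply F[22]=+15.000 → step 23: x=0.841, v=3.677, θ₁=-0.462, ω₁=-3.782, θ₂=-1.337, ω₂=-3.010
apply F[23]=+15.000 → step 24: x=0.915, v=3.799, θ₁=-0.541, ω₁=-4.124, θ₂=-1.393, ω₂=-2.630
apply F[24]=+15.000 → step 25: x=0.992, v=3.900, θ₁=-0.627, ω₁=-4.469, θ₂=-1.442, ω₂=-2.165
apply F[25]=+15.000 → step 26: x=1.071, v=3.975, θ₁=-0.719, ω₁=-4.815, θ₂=-1.479, ω₂=-1.615
apply F[26]=+15.000 → step 27: x=1.151, v=4.017, θ₁=-0.819, ω₁=-5.165, θ₂=-1.506, ω₂=-0.988
apply F[27]=+15.000 → step 28: x=1.232, v=4.016, θ₁=-0.926, ω₁=-5.520, θ₂=-1.519, ω₂=-0.301
apply F[28]=+15.000 → step 29: x=1.312, v=3.961, θ₁=-1.040, ω₁=-5.878, θ₂=-1.517, ω₂=0.412
apply F[29]=+15.000 → step 30: x=1.390, v=3.839, θ₁=-1.161, ω₁=-6.225, θ₂=-1.502, ω₂=1.086
apply F[30]=+15.000 → step 31: x=1.465, v=3.644, θ₁=-1.289, ω₁=-6.533, θ₂=-1.475, ω₂=1.610
apply F[31]=-15.000 → step 32: x=1.533, v=3.196, θ₁=-1.421, ω₁=-6.690, θ₂=-1.441, ω₂=1.763
apply F[32]=-15.000 → step 33: x=1.592, v=2.720, θ₁=-1.556, ω₁=-6.816, θ₂=-1.406, ω₂=1.657
apply F[33]=-15.000 → step 34: x=1.642, v=2.234, θ₁=-1.693, ω₁=-6.913, θ₂=-1.377, ω₂=1.270
apply F[34]=-15.000 → step 35: x=1.682, v=1.753, θ₁=-1.833, ω₁=-6.999, θ₂=-1.357, ω₂=0.625
apply F[35]=-15.000 → step 36: x=1.712, v=1.283, θ₁=-1.973, ω₁=-7.090, θ₂=-1.353, ω₂=-0.251
Max |angle| over trajectory = 1.973 rad; bound = 1.299 → exceeded.

Answer: no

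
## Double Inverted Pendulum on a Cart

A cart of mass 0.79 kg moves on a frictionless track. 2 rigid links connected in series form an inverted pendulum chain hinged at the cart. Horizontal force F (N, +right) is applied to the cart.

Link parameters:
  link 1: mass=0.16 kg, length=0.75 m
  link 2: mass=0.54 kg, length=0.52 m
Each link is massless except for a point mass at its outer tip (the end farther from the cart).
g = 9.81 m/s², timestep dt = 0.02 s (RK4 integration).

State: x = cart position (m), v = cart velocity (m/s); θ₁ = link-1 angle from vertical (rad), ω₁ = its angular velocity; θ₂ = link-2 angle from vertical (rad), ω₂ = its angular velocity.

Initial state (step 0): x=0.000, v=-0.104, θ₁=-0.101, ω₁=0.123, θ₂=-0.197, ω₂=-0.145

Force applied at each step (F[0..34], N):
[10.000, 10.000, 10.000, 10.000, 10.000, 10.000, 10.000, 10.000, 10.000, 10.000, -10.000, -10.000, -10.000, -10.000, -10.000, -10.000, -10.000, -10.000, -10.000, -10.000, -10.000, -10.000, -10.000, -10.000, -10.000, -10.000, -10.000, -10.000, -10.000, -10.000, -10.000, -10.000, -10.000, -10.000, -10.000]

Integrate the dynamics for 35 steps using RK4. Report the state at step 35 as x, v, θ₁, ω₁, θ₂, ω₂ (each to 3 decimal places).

Answer: x=0.013, v=-4.292, θ₁=-2.992, ω₁=-10.739, θ₂=-0.744, ω₂=-11.186

Derivation:
apply F[0]=+10.000 → step 1: x=0.001, v=0.164, θ₁=-0.102, ω₁=-0.187, θ₂=-0.201, ω₂=-0.279
apply F[1]=+10.000 → step 2: x=0.007, v=0.432, θ₁=-0.108, ω₁=-0.499, θ₂=-0.208, ω₂=-0.412
apply F[2]=+10.000 → step 3: x=0.018, v=0.700, θ₁=-0.122, ω₁=-0.818, θ₂=-0.218, ω₂=-0.537
apply F[3]=+10.000 → step 4: x=0.035, v=0.969, θ₁=-0.141, ω₁=-1.151, θ₂=-0.230, ω₂=-0.644
apply F[4]=+10.000 → step 5: x=0.057, v=1.238, θ₁=-0.168, ω₁=-1.503, θ₂=-0.243, ω₂=-0.727
apply F[5]=+10.000 → step 6: x=0.084, v=1.507, θ₁=-0.202, ω₁=-1.874, θ₂=-0.258, ω₂=-0.780
apply F[6]=+10.000 → step 7: x=0.117, v=1.772, θ₁=-0.243, ω₁=-2.264, θ₂=-0.274, ω₂=-0.805
apply F[7]=+10.000 → step 8: x=0.155, v=2.031, θ₁=-0.292, ω₁=-2.664, θ₂=-0.290, ω₂=-0.809
apply F[8]=+10.000 → step 9: x=0.198, v=2.278, θ₁=-0.349, ω₁=-3.056, θ₂=-0.307, ω₂=-0.814
apply F[9]=+10.000 → step 10: x=0.246, v=2.510, θ₁=-0.414, ω₁=-3.419, θ₂=-0.323, ω₂=-0.852
apply F[10]=-10.000 → step 11: x=0.294, v=2.292, θ₁=-0.482, ω₁=-3.318, θ₂=-0.339, ω₂=-0.762
apply F[11]=-10.000 → step 12: x=0.338, v=2.082, θ₁=-0.547, ω₁=-3.274, θ₂=-0.353, ω₂=-0.624
apply F[12]=-10.000 → step 13: x=0.377, v=1.876, θ₁=-0.613, ω₁=-3.282, θ₂=-0.364, ω₂=-0.443
apply F[13]=-10.000 → step 14: x=0.413, v=1.672, θ₁=-0.679, ω₁=-3.330, θ₂=-0.371, ω₂=-0.232
apply F[14]=-10.000 → step 15: x=0.444, v=1.466, θ₁=-0.746, ω₁=-3.409, θ₂=-0.373, ω₂=-0.003
apply F[15]=-10.000 → step 16: x=0.471, v=1.256, θ₁=-0.815, ω₁=-3.509, θ₂=-0.371, ω₂=0.231
apply F[16]=-10.000 → step 17: x=0.494, v=1.042, θ₁=-0.887, ω₁=-3.623, θ₂=-0.364, ω₂=0.455
apply F[17]=-10.000 → step 18: x=0.513, v=0.820, θ₁=-0.960, ω₁=-3.744, θ₂=-0.353, ω₂=0.659
apply F[18]=-10.000 → step 19: x=0.527, v=0.593, θ₁=-1.036, ω₁=-3.870, θ₂=-0.338, ω₂=0.834
apply F[19]=-10.000 → step 20: x=0.537, v=0.359, θ₁=-1.115, ω₁=-4.000, θ₂=-0.320, ω₂=0.972
apply F[20]=-10.000 → step 21: x=0.541, v=0.118, θ₁=-1.197, ω₁=-4.137, θ₂=-0.299, ω₂=1.071
apply F[21]=-10.000 → step 22: x=0.541, v=-0.128, θ₁=-1.281, ω₁=-4.284, θ₂=-0.277, ω₂=1.125
apply F[22]=-10.000 → step 23: x=0.536, v=-0.381, θ₁=-1.368, ω₁=-4.445, θ₂=-0.255, ω₂=1.130
apply F[23]=-10.000 → step 24: x=0.526, v=-0.640, θ₁=-1.459, ω₁=-4.626, θ₂=-0.232, ω₂=1.078
apply F[24]=-10.000 → step 25: x=0.511, v=-0.906, θ₁=-1.553, ω₁=-4.836, θ₂=-0.212, ω₂=0.961
apply F[25]=-10.000 → step 26: x=0.490, v=-1.180, θ₁=-1.652, ω₁=-5.083, θ₂=-0.195, ω₂=0.764
apply F[26]=-10.000 → step 27: x=0.463, v=-1.464, θ₁=-1.757, ω₁=-5.381, θ₂=-0.182, ω₂=0.466
apply F[27]=-10.000 → step 28: x=0.431, v=-1.761, θ₁=-1.868, ω₁=-5.743, θ₂=-0.177, ω₂=0.039
apply F[28]=-10.000 → step 29: x=0.393, v=-2.074, θ₁=-1.987, ω₁=-6.190, θ₂=-0.182, ω₂=-0.558
apply F[29]=-10.000 → step 30: x=0.348, v=-2.408, θ₁=-2.116, ω₁=-6.745, θ₂=-0.201, ω₂=-1.383
apply F[30]=-10.000 → step 31: x=0.296, v=-2.766, θ₁=-2.258, ω₁=-7.431, θ₂=-0.239, ω₂=-2.508
apply F[31]=-10.000 → step 32: x=0.237, v=-3.150, θ₁=-2.415, ω₁=-8.261, θ₂=-0.303, ω₂=-4.024
apply F[32]=-10.000 → step 33: x=0.170, v=-3.552, θ₁=-2.589, ω₁=-9.207, θ₂=-0.403, ω₂=-6.013
apply F[33]=-10.000 → step 34: x=0.095, v=-3.947, θ₁=-2.783, ω₁=-10.134, θ₂=-0.547, ω₂=-8.474
apply F[34]=-10.000 → step 35: x=0.013, v=-4.292, θ₁=-2.992, ω₁=-10.739, θ₂=-0.744, ω₂=-11.186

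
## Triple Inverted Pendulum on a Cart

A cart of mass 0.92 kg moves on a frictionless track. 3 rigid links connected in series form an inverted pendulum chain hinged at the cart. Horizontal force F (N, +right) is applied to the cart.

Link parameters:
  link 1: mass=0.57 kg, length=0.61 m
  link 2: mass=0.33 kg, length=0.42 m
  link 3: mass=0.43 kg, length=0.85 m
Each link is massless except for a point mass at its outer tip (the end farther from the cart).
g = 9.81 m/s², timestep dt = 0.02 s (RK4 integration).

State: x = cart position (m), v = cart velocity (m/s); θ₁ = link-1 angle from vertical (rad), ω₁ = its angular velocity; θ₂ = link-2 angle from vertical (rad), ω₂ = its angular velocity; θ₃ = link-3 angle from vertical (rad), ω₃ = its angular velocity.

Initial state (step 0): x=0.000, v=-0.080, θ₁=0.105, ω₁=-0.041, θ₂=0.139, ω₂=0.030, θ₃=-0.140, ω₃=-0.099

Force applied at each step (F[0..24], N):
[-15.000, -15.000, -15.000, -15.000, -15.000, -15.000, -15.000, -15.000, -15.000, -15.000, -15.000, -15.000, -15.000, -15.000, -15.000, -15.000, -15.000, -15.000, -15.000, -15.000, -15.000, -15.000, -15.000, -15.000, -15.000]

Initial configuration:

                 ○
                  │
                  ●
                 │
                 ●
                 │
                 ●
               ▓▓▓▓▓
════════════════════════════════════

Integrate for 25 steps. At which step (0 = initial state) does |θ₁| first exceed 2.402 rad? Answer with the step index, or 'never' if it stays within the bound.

apply F[0]=-15.000 → step 1: x=-0.005, v=-0.429, θ₁=0.110, ω₁=0.552, θ₂=0.141, ω₂=0.175, θ₃=-0.143, ω₃=-0.206
apply F[1]=-15.000 → step 2: x=-0.017, v=-0.778, θ₁=0.127, ω₁=1.150, θ₂=0.146, ω₂=0.303, θ₃=-0.148, ω₃=-0.306
apply F[2]=-15.000 → step 3: x=-0.036, v=-1.127, θ₁=0.156, ω₁=1.759, θ₂=0.153, ω₂=0.400, θ₃=-0.155, ω₃=-0.390
apply F[3]=-15.000 → step 4: x=-0.062, v=-1.471, θ₁=0.198, ω₁=2.374, θ₂=0.162, ω₂=0.455, θ₃=-0.164, ω₃=-0.448
apply F[4]=-15.000 → step 5: x=-0.095, v=-1.805, θ₁=0.251, ω₁=2.981, θ₂=0.171, ω₂=0.468, θ₃=-0.173, ω₃=-0.468
apply F[5]=-15.000 → step 6: x=-0.134, v=-2.119, θ₁=0.317, ω₁=3.558, θ₂=0.180, ω₂=0.456, θ₃=-0.182, ω₃=-0.441
apply F[6]=-15.000 → step 7: x=-0.180, v=-2.403, θ₁=0.393, ω₁=4.076, θ₂=0.189, ω₂=0.453, θ₃=-0.190, ω₃=-0.364
apply F[7]=-15.000 → step 8: x=-0.230, v=-2.649, θ₁=0.479, ω₁=4.515, θ₂=0.199, ω₂=0.498, θ₃=-0.196, ω₃=-0.242
apply F[8]=-15.000 → step 9: x=-0.285, v=-2.854, θ₁=0.573, ω₁=4.867, θ₂=0.210, ω₂=0.627, θ₃=-0.200, ω₃=-0.087
apply F[9]=-15.000 → step 10: x=-0.344, v=-3.021, θ₁=0.673, ω₁=5.138, θ₂=0.224, ω₂=0.857, θ₃=-0.200, ω₃=0.089
apply F[10]=-15.000 → step 11: x=-0.406, v=-3.153, θ₁=0.778, ω₁=5.343, θ₂=0.245, ω₂=1.191, θ₃=-0.196, ω₃=0.277
apply F[11]=-15.000 → step 12: x=-0.470, v=-3.256, θ₁=0.887, ω₁=5.498, θ₂=0.273, ω₂=1.619, θ₃=-0.188, ω₃=0.472
apply F[12]=-15.000 → step 13: x=-0.536, v=-3.333, θ₁=0.998, ω₁=5.614, θ₂=0.310, ω₂=2.128, θ₃=-0.177, ω₃=0.675
apply F[13]=-15.000 → step 14: x=-0.603, v=-3.387, θ₁=1.111, ω₁=5.700, θ₂=0.358, ω₂=2.700, θ₃=-0.161, ω₃=0.890
apply F[14]=-15.000 → step 15: x=-0.671, v=-3.420, θ₁=1.226, ω₁=5.760, θ₂=0.418, ω₂=3.320, θ₃=-0.141, ω₃=1.123
apply F[15]=-15.000 → step 16: x=-0.740, v=-3.435, θ₁=1.341, ω₁=5.793, θ₂=0.491, ω₂=3.970, θ₃=-0.116, ω₃=1.384
apply F[16]=-15.000 → step 17: x=-0.808, v=-3.434, θ₁=1.457, ω₁=5.798, θ₂=0.577, ω₂=4.635, θ₃=-0.086, ω₃=1.685
apply F[17]=-15.000 → step 18: x=-0.877, v=-3.418, θ₁=1.573, ω₁=5.774, θ₂=0.677, ω₂=5.297, θ₃=-0.049, ω₃=2.036
apply F[18]=-15.000 → step 19: x=-0.945, v=-3.391, θ₁=1.688, ω₁=5.717, θ₂=0.789, ω₂=5.939, θ₃=-0.004, ω₃=2.451
apply F[19]=-15.000 → step 20: x=-1.013, v=-3.354, θ₁=1.801, ω₁=5.625, θ₂=0.914, ω₂=6.543, θ₃=0.050, ω₃=2.942
apply F[20]=-15.000 → step 21: x=-1.079, v=-3.310, θ₁=1.913, ω₁=5.497, θ₂=1.050, ω₂=7.085, θ₃=0.114, ω₃=3.519
apply F[21]=-15.000 → step 22: x=-1.145, v=-3.262, θ₁=2.021, ω₁=5.335, θ₂=1.197, ω₂=7.537, θ₃=0.191, ω₃=4.189
apply F[22]=-15.000 → step 23: x=-1.210, v=-3.213, θ₁=2.126, ω₁=5.141, θ₂=1.351, ω₂=7.861, θ₃=0.283, ω₃=4.955
apply F[23]=-15.000 → step 24: x=-1.273, v=-3.167, θ₁=2.226, ω₁=4.921, θ₂=1.510, ω₂=8.004, θ₃=0.390, ω₃=5.811
apply F[24]=-15.000 → step 25: x=-1.336, v=-3.129, θ₁=2.323, ω₁=4.682, θ₂=1.669, ω₂=7.898, θ₃=0.516, ω₃=6.742
max |θ₁| = 2.323 ≤ 2.402 over all 26 states.

Answer: never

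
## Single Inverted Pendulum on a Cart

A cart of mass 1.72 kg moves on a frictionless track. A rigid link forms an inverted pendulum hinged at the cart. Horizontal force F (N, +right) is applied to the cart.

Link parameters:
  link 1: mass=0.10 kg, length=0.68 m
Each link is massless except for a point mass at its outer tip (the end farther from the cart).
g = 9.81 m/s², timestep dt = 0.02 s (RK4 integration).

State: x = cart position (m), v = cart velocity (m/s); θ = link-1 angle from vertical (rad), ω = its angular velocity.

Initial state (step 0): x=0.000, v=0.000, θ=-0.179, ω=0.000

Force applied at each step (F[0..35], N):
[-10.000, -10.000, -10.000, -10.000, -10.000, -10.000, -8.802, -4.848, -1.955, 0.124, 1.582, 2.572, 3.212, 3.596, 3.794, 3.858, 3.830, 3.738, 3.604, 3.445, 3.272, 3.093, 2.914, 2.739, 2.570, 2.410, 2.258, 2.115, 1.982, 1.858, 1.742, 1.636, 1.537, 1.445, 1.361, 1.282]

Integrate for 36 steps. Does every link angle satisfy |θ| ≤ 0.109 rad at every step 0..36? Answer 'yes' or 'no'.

Answer: no

Derivation:
apply F[0]=-10.000 → step 1: x=-0.001, v=-0.114, θ=-0.178, ω=0.114
apply F[1]=-10.000 → step 2: x=-0.005, v=-0.228, θ=-0.174, ω=0.228
apply F[2]=-10.000 → step 3: x=-0.010, v=-0.342, θ=-0.169, ω=0.345
apply F[3]=-10.000 → step 4: x=-0.018, v=-0.457, θ=-0.161, ω=0.463
apply F[4]=-10.000 → step 5: x=-0.029, v=-0.571, θ=-0.150, ω=0.584
apply F[5]=-10.000 → step 6: x=-0.041, v=-0.686, θ=-0.137, ω=0.710
apply F[6]=-8.802 → step 7: x=-0.056, v=-0.786, θ=-0.122, ω=0.820
apply F[7]=-4.848 → step 8: x=-0.072, v=-0.842, θ=-0.105, ω=0.867
apply F[8]=-1.955 → step 9: x=-0.089, v=-0.863, θ=-0.088, ω=0.871
apply F[9]=+0.124 → step 10: x=-0.106, v=-0.861, θ=-0.071, ω=0.845
apply F[10]=+1.582 → step 11: x=-0.123, v=-0.842, θ=-0.054, ω=0.799
apply F[11]=+2.572 → step 12: x=-0.140, v=-0.811, θ=-0.039, ω=0.741
apply F[12]=+3.212 → step 13: x=-0.156, v=-0.774, θ=-0.025, ω=0.677
apply F[13]=+3.596 → step 14: x=-0.171, v=-0.732, θ=-0.012, ω=0.610
apply F[14]=+3.794 → step 15: x=-0.185, v=-0.688, θ=-0.000, ω=0.543
apply F[15]=+3.858 → step 16: x=-0.198, v=-0.643, θ=0.010, ω=0.479
apply F[16]=+3.830 → step 17: x=-0.211, v=-0.598, θ=0.019, ω=0.418
apply F[17]=+3.738 → step 18: x=-0.222, v=-0.555, θ=0.027, ω=0.361
apply F[18]=+3.604 → step 19: x=-0.233, v=-0.514, θ=0.033, ω=0.308
apply F[19]=+3.445 → step 20: x=-0.243, v=-0.474, θ=0.039, ω=0.261
apply F[20]=+3.272 → step 21: x=-0.252, v=-0.436, θ=0.044, ω=0.217
apply F[21]=+3.093 → step 22: x=-0.260, v=-0.401, θ=0.048, ω=0.179
apply F[22]=+2.914 → step 23: x=-0.268, v=-0.368, θ=0.051, ω=0.144
apply F[23]=+2.739 → step 24: x=-0.275, v=-0.336, θ=0.054, ω=0.113
apply F[24]=+2.570 → step 25: x=-0.282, v=-0.307, θ=0.056, ω=0.086
apply F[25]=+2.410 → step 26: x=-0.287, v=-0.280, θ=0.057, ω=0.062
apply F[26]=+2.258 → step 27: x=-0.293, v=-0.254, θ=0.058, ω=0.041
apply F[27]=+2.115 → step 28: x=-0.298, v=-0.230, θ=0.059, ω=0.023
apply F[28]=+1.982 → step 29: x=-0.302, v=-0.208, θ=0.059, ω=0.007
apply F[29]=+1.858 → step 30: x=-0.306, v=-0.187, θ=0.059, ω=-0.007
apply F[30]=+1.742 → step 31: x=-0.309, v=-0.167, θ=0.059, ω=-0.018
apply F[31]=+1.636 → step 32: x=-0.313, v=-0.149, θ=0.058, ω=-0.029
apply F[32]=+1.537 → step 33: x=-0.315, v=-0.132, θ=0.058, ω=-0.037
apply F[33]=+1.445 → step 34: x=-0.318, v=-0.116, θ=0.057, ω=-0.044
apply F[34]=+1.361 → step 35: x=-0.320, v=-0.101, θ=0.056, ω=-0.050
apply F[35]=+1.282 → step 36: x=-0.322, v=-0.086, θ=0.055, ω=-0.055
Max |angle| over trajectory = 0.179 rad; bound = 0.109 → exceeded.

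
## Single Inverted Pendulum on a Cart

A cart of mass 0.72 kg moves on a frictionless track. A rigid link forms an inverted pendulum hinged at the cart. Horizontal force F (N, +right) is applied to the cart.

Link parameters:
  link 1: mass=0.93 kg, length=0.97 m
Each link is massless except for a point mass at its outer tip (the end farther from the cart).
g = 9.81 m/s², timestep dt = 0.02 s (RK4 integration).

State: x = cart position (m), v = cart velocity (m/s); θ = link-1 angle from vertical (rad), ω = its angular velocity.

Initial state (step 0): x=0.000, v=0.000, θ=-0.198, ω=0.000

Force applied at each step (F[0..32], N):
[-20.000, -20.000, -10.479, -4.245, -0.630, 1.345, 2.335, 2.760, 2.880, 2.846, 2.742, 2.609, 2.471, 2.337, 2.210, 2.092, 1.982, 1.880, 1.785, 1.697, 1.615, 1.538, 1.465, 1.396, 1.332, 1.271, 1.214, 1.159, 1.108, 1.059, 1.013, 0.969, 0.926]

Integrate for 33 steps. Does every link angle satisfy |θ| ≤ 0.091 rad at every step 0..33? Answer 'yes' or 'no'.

Answer: no

Derivation:
apply F[0]=-20.000 → step 1: x=-0.005, v=-0.484, θ=-0.194, ω=0.449
apply F[1]=-20.000 → step 2: x=-0.019, v=-0.973, θ=-0.180, ω=0.907
apply F[2]=-10.479 → step 3: x=-0.041, v=-1.217, θ=-0.160, ω=1.121
apply F[3]=-4.245 → step 4: x=-0.066, v=-1.300, θ=-0.137, ω=1.176
apply F[4]=-0.630 → step 5: x=-0.092, v=-1.291, θ=-0.114, ω=1.141
apply F[5]=+1.345 → step 6: x=-0.118, v=-1.232, θ=-0.092, ω=1.060
apply F[6]=+2.335 → step 7: x=-0.141, v=-1.149, θ=-0.071, ω=0.959
apply F[7]=+2.760 → step 8: x=-0.163, v=-1.058, θ=-0.053, ω=0.853
apply F[8]=+2.880 → step 9: x=-0.184, v=-0.968, θ=-0.037, ω=0.751
apply F[9]=+2.846 → step 10: x=-0.202, v=-0.882, θ=-0.023, ω=0.656
apply F[10]=+2.742 → step 11: x=-0.219, v=-0.802, θ=-0.011, ω=0.569
apply F[11]=+2.609 → step 12: x=-0.234, v=-0.728, θ=-0.000, ω=0.492
apply F[12]=+2.471 → step 13: x=-0.248, v=-0.660, θ=0.009, ω=0.423
apply F[13]=+2.337 → step 14: x=-0.261, v=-0.598, θ=0.017, ω=0.362
apply F[14]=+2.210 → step 15: x=-0.272, v=-0.542, θ=0.023, ω=0.308
apply F[15]=+2.092 → step 16: x=-0.282, v=-0.491, θ=0.029, ω=0.261
apply F[16]=+1.982 → step 17: x=-0.292, v=-0.444, θ=0.034, ω=0.218
apply F[17]=+1.880 → step 18: x=-0.300, v=-0.400, θ=0.038, ω=0.181
apply F[18]=+1.785 → step 19: x=-0.308, v=-0.361, θ=0.041, ω=0.149
apply F[19]=+1.697 → step 20: x=-0.315, v=-0.325, θ=0.044, ω=0.120
apply F[20]=+1.615 → step 21: x=-0.321, v=-0.291, θ=0.046, ω=0.094
apply F[21]=+1.538 → step 22: x=-0.326, v=-0.260, θ=0.048, ω=0.072
apply F[22]=+1.465 → step 23: x=-0.331, v=-0.232, θ=0.049, ω=0.053
apply F[23]=+1.396 → step 24: x=-0.336, v=-0.206, θ=0.050, ω=0.036
apply F[24]=+1.332 → step 25: x=-0.340, v=-0.181, θ=0.050, ω=0.021
apply F[25]=+1.271 → step 26: x=-0.343, v=-0.159, θ=0.051, ω=0.008
apply F[26]=+1.214 → step 27: x=-0.346, v=-0.138, θ=0.051, ω=-0.004
apply F[27]=+1.159 → step 28: x=-0.349, v=-0.119, θ=0.050, ω=-0.013
apply F[28]=+1.108 → step 29: x=-0.351, v=-0.101, θ=0.050, ω=-0.022
apply F[29]=+1.059 → step 30: x=-0.353, v=-0.084, θ=0.050, ω=-0.029
apply F[30]=+1.013 → step 31: x=-0.354, v=-0.068, θ=0.049, ω=-0.035
apply F[31]=+0.969 → step 32: x=-0.355, v=-0.054, θ=0.048, ω=-0.040
apply F[32]=+0.926 → step 33: x=-0.356, v=-0.040, θ=0.047, ω=-0.045
Max |angle| over trajectory = 0.198 rad; bound = 0.091 → exceeded.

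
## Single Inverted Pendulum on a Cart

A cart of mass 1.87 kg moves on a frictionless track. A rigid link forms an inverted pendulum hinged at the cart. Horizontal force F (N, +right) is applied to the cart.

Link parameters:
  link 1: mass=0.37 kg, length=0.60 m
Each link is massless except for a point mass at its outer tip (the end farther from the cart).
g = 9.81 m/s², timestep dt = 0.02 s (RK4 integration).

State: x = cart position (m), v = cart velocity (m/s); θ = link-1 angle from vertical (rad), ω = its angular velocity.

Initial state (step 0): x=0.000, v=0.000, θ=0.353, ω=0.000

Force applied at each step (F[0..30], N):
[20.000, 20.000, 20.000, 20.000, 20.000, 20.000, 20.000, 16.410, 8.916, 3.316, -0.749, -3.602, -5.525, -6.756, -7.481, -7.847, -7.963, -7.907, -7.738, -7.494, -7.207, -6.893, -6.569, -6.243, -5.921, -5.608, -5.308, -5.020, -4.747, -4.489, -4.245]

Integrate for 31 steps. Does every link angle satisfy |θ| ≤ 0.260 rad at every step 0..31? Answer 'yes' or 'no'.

apply F[0]=+20.000 → step 1: x=0.002, v=0.197, θ=0.351, ω=-0.195
apply F[1]=+20.000 → step 2: x=0.008, v=0.394, θ=0.345, ω=-0.392
apply F[2]=+20.000 → step 3: x=0.018, v=0.591, θ=0.335, ω=-0.593
apply F[3]=+20.000 → step 4: x=0.032, v=0.790, θ=0.321, ω=-0.800
apply F[4]=+20.000 → step 5: x=0.049, v=0.989, θ=0.303, ω=-1.016
apply F[5]=+20.000 → step 6: x=0.071, v=1.190, θ=0.281, ω=-1.242
apply F[6]=+20.000 → step 7: x=0.097, v=1.392, θ=0.254, ω=-1.481
apply F[7]=+16.410 → step 8: x=0.126, v=1.558, θ=0.222, ω=-1.673
apply F[8]=+8.916 → step 9: x=0.158, v=1.647, θ=0.188, ω=-1.750
apply F[9]=+3.316 → step 10: x=0.192, v=1.677, θ=0.153, ω=-1.744
apply F[10]=-0.749 → step 11: x=0.225, v=1.664, θ=0.119, ω=-1.680
apply F[11]=-3.602 → step 12: x=0.258, v=1.623, θ=0.086, ω=-1.577
apply F[12]=-5.525 → step 13: x=0.290, v=1.561, θ=0.056, ω=-1.452
apply F[13]=-6.756 → step 14: x=0.320, v=1.488, θ=0.028, ω=-1.316
apply F[14]=-7.481 → step 15: x=0.349, v=1.407, θ=0.003, ω=-1.176
apply F[15]=-7.847 → step 16: x=0.377, v=1.323, θ=-0.019, ω=-1.039
apply F[16]=-7.963 → step 17: x=0.402, v=1.239, θ=-0.038, ω=-0.909
apply F[17]=-7.907 → step 18: x=0.426, v=1.156, θ=-0.055, ω=-0.786
apply F[18]=-7.738 → step 19: x=0.448, v=1.076, θ=-0.070, ω=-0.673
apply F[19]=-7.494 → step 20: x=0.469, v=0.999, θ=-0.082, ω=-0.570
apply F[20]=-7.207 → step 21: x=0.488, v=0.925, θ=-0.093, ω=-0.476
apply F[21]=-6.893 → step 22: x=0.506, v=0.855, θ=-0.101, ω=-0.392
apply F[22]=-6.569 → step 23: x=0.523, v=0.789, θ=-0.108, ω=-0.317
apply F[23]=-6.243 → step 24: x=0.538, v=0.727, θ=-0.114, ω=-0.250
apply F[24]=-5.921 → step 25: x=0.552, v=0.668, θ=-0.119, ω=-0.191
apply F[25]=-5.608 → step 26: x=0.565, v=0.613, θ=-0.122, ω=-0.138
apply F[26]=-5.308 → step 27: x=0.576, v=0.561, θ=-0.124, ω=-0.093
apply F[27]=-5.020 → step 28: x=0.587, v=0.512, θ=-0.126, ω=-0.053
apply F[28]=-4.747 → step 29: x=0.597, v=0.467, θ=-0.126, ω=-0.018
apply F[29]=-4.489 → step 30: x=0.606, v=0.424, θ=-0.126, ω=0.012
apply F[30]=-4.245 → step 31: x=0.614, v=0.383, θ=-0.126, ω=0.037
Max |angle| over trajectory = 0.353 rad; bound = 0.260 → exceeded.

Answer: no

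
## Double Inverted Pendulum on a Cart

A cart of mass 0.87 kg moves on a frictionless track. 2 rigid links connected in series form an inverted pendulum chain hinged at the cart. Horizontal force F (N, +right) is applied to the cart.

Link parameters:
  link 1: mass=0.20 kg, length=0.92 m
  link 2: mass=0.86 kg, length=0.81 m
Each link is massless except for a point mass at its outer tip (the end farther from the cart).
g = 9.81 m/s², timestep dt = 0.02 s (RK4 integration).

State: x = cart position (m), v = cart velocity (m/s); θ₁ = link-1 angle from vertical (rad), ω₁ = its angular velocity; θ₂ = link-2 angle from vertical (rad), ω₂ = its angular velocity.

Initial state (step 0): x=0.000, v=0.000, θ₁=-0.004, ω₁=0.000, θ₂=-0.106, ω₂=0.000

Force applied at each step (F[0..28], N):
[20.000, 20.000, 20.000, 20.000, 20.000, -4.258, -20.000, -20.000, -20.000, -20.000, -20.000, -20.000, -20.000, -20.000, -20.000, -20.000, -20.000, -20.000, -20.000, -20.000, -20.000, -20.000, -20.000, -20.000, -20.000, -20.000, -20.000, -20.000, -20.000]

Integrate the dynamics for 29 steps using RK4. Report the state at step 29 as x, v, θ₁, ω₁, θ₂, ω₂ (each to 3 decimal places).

apply F[0]=+20.000 → step 1: x=0.005, v=0.461, θ₁=-0.008, ω₁=-0.416, θ₂=-0.107, ω₂=-0.122
apply F[1]=+20.000 → step 2: x=0.018, v=0.924, θ₁=-0.021, ω₁=-0.844, θ₂=-0.111, ω₂=-0.231
apply F[2]=+20.000 → step 3: x=0.042, v=1.389, θ₁=-0.042, ω₁=-1.297, θ₂=-0.116, ω₂=-0.315
apply F[3]=+20.000 → step 4: x=0.074, v=1.857, θ₁=-0.073, ω₁=-1.780, θ₂=-0.123, ω₂=-0.365
apply F[4]=+20.000 → step 5: x=0.116, v=2.325, θ₁=-0.113, ω₁=-2.294, θ₂=-0.131, ω₂=-0.383
apply F[5]=-4.258 → step 6: x=0.162, v=2.245, θ₁=-0.159, ω₁=-2.238, θ₂=-0.138, ω₂=-0.382
apply F[6]=-20.000 → step 7: x=0.202, v=1.826, θ₁=-0.200, ω₁=-1.862, θ₂=-0.146, ω₂=-0.335
apply F[7]=-20.000 → step 8: x=0.235, v=1.424, θ₁=-0.234, ω₁=-1.551, θ₂=-0.151, ω₂=-0.236
apply F[8]=-20.000 → step 9: x=0.259, v=1.036, θ₁=-0.262, ω₁=-1.300, θ₂=-0.155, ω₂=-0.088
apply F[9]=-20.000 → step 10: x=0.276, v=0.659, θ₁=-0.286, ω₁=-1.100, θ₂=-0.155, ω₂=0.106
apply F[10]=-20.000 → step 11: x=0.286, v=0.289, θ₁=-0.306, ω₁=-0.946, θ₂=-0.150, ω₂=0.344
apply F[11]=-20.000 → step 12: x=0.288, v=-0.076, θ₁=-0.324, ω₁=-0.830, θ₂=-0.141, ω₂=0.621
apply F[12]=-20.000 → step 13: x=0.283, v=-0.439, θ₁=-0.340, ω₁=-0.745, θ₂=-0.125, ω₂=0.936
apply F[13]=-20.000 → step 14: x=0.270, v=-0.803, θ₁=-0.354, ω₁=-0.683, θ₂=-0.103, ω₂=1.283
apply F[14]=-20.000 → step 15: x=0.251, v=-1.171, θ₁=-0.367, ω₁=-0.631, θ₂=-0.074, ω₂=1.656
apply F[15]=-20.000 → step 16: x=0.223, v=-1.547, θ₁=-0.379, ω₁=-0.577, θ₂=-0.037, ω₂=2.044
apply F[16]=-20.000 → step 17: x=0.189, v=-1.931, θ₁=-0.390, ω₁=-0.505, θ₂=0.008, ω₂=2.436
apply F[17]=-20.000 → step 18: x=0.146, v=-2.324, θ₁=-0.399, ω₁=-0.400, θ₂=0.061, ω₂=2.819
apply F[18]=-20.000 → step 19: x=0.096, v=-2.727, θ₁=-0.406, ω₁=-0.250, θ₂=0.121, ω₂=3.185
apply F[19]=-20.000 → step 20: x=0.037, v=-3.140, θ₁=-0.409, ω₁=-0.043, θ₂=0.188, ω₂=3.526
apply F[20]=-20.000 → step 21: x=-0.030, v=-3.560, θ₁=-0.407, ω₁=0.226, θ₂=0.262, ω₂=3.840
apply F[21]=-20.000 → step 22: x=-0.106, v=-3.988, θ₁=-0.399, ω₁=0.563, θ₂=0.341, ω₂=4.122
apply F[22]=-20.000 → step 23: x=-0.190, v=-4.423, θ₁=-0.384, ω₁=0.973, θ₂=0.426, ω₂=4.369
apply F[23]=-20.000 → step 24: x=-0.282, v=-4.864, θ₁=-0.360, ω₁=1.459, θ₂=0.516, ω₂=4.572
apply F[24]=-20.000 → step 25: x=-0.384, v=-5.312, θ₁=-0.325, ω₁=2.024, θ₂=0.609, ω₂=4.719
apply F[25]=-20.000 → step 26: x=-0.495, v=-5.767, θ₁=-0.278, ω₁=2.669, θ₂=0.704, ω₂=4.789
apply F[26]=-20.000 → step 27: x=-0.615, v=-6.228, θ₁=-0.218, ω₁=3.391, θ₂=0.800, ω₂=4.752
apply F[27]=-20.000 → step 28: x=-0.744, v=-6.695, θ₁=-0.142, ω₁=4.186, θ₂=0.893, ω₂=4.569
apply F[28]=-20.000 → step 29: x=-0.883, v=-7.163, θ₁=-0.050, ω₁=5.047, θ₂=0.981, ω₂=4.191

Answer: x=-0.883, v=-7.163, θ₁=-0.050, ω₁=5.047, θ₂=0.981, ω₂=4.191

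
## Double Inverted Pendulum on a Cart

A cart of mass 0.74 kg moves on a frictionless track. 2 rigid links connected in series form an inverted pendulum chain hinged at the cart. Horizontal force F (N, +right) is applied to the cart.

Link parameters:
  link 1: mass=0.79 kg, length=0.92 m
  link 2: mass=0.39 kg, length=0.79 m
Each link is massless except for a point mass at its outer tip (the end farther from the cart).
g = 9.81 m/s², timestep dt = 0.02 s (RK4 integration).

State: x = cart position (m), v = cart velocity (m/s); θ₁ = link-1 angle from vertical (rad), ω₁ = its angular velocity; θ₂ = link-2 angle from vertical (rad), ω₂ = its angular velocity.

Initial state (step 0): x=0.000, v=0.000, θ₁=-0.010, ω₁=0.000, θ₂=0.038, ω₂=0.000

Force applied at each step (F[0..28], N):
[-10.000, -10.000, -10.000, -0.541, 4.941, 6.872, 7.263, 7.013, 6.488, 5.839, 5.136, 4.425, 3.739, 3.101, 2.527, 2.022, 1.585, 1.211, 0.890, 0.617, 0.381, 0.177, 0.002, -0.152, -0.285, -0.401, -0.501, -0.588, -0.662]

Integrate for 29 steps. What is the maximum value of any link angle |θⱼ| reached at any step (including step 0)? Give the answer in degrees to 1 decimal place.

apply F[0]=-10.000 → step 1: x=-0.003, v=-0.267, θ₁=-0.007, ω₁=0.284, θ₂=0.038, ω₂=0.018
apply F[1]=-10.000 → step 2: x=-0.011, v=-0.537, θ₁=0.001, ω₁=0.571, θ₂=0.039, ω₂=0.033
apply F[2]=-10.000 → step 3: x=-0.024, v=-0.809, θ₁=0.016, ω₁=0.866, θ₂=0.039, ω₂=0.044
apply F[3]=-0.541 → step 4: x=-0.041, v=-0.831, θ₁=0.033, ω₁=0.894, θ₂=0.040, ω₂=0.049
apply F[4]=+4.941 → step 5: x=-0.056, v=-0.710, θ₁=0.050, ω₁=0.771, θ₂=0.041, ω₂=0.049
apply F[5]=+6.872 → step 6: x=-0.068, v=-0.542, θ₁=0.064, ω₁=0.603, θ₂=0.042, ω₂=0.043
apply F[6]=+7.263 → step 7: x=-0.078, v=-0.368, θ₁=0.074, ω₁=0.432, θ₂=0.043, ω₂=0.033
apply F[7]=+7.013 → step 8: x=-0.083, v=-0.204, θ₁=0.081, ω₁=0.274, θ₂=0.044, ω₂=0.019
apply F[8]=+6.488 → step 9: x=-0.086, v=-0.056, θ₁=0.085, ω₁=0.136, θ₂=0.044, ω₂=0.004
apply F[9]=+5.839 → step 10: x=-0.086, v=0.073, θ₁=0.087, ω₁=0.019, θ₂=0.044, ω₂=-0.012
apply F[10]=+5.136 → step 11: x=-0.083, v=0.184, θ₁=0.086, ω₁=-0.077, θ₂=0.043, ω₂=-0.029
apply F[11]=+4.425 → step 12: x=-0.079, v=0.276, θ₁=0.084, ω₁=-0.154, θ₂=0.043, ω₂=-0.045
apply F[12]=+3.739 → step 13: x=-0.072, v=0.351, θ₁=0.080, ω₁=-0.214, θ₂=0.042, ω₂=-0.060
apply F[13]=+3.101 → step 14: x=-0.065, v=0.410, θ₁=0.075, ω₁=-0.257, θ₂=0.040, ω₂=-0.074
apply F[14]=+2.527 → step 15: x=-0.056, v=0.455, θ₁=0.070, ω₁=-0.287, θ₂=0.039, ω₂=-0.087
apply F[15]=+2.022 → step 16: x=-0.047, v=0.489, θ₁=0.064, ω₁=-0.307, θ₂=0.037, ω₂=-0.098
apply F[16]=+1.585 → step 17: x=-0.037, v=0.513, θ₁=0.058, ω₁=-0.317, θ₂=0.035, ω₂=-0.107
apply F[17]=+1.211 → step 18: x=-0.026, v=0.529, θ₁=0.051, ω₁=-0.320, θ₂=0.032, ω₂=-0.115
apply F[18]=+0.890 → step 19: x=-0.016, v=0.538, θ₁=0.045, ω₁=-0.318, θ₂=0.030, ω₂=-0.121
apply F[19]=+0.617 → step 20: x=-0.005, v=0.541, θ₁=0.039, ω₁=-0.312, θ₂=0.028, ω₂=-0.126
apply F[20]=+0.381 → step 21: x=0.006, v=0.541, θ₁=0.033, ω₁=-0.302, θ₂=0.025, ω₂=-0.129
apply F[21]=+0.177 → step 22: x=0.017, v=0.536, θ₁=0.027, ω₁=-0.290, θ₂=0.022, ω₂=-0.132
apply F[22]=+0.002 → step 23: x=0.027, v=0.529, θ₁=0.021, ω₁=-0.277, θ₂=0.020, ω₂=-0.133
apply F[23]=-0.152 → step 24: x=0.038, v=0.519, θ₁=0.016, ω₁=-0.262, θ₂=0.017, ω₂=-0.132
apply F[24]=-0.285 → step 25: x=0.048, v=0.507, θ₁=0.011, ω₁=-0.247, θ₂=0.015, ω₂=-0.131
apply F[25]=-0.401 → step 26: x=0.058, v=0.494, θ₁=0.006, ω₁=-0.231, θ₂=0.012, ω₂=-0.130
apply F[26]=-0.501 → step 27: x=0.068, v=0.479, θ₁=0.001, ω₁=-0.215, θ₂=0.009, ω₂=-0.127
apply F[27]=-0.588 → step 28: x=0.077, v=0.463, θ₁=-0.003, ω₁=-0.199, θ₂=0.007, ω₂=-0.124
apply F[28]=-0.662 → step 29: x=0.086, v=0.447, θ₁=-0.007, ω₁=-0.184, θ₂=0.004, ω₂=-0.120
Max |angle| over trajectory = 0.087 rad = 5.0°.

Answer: 5.0°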